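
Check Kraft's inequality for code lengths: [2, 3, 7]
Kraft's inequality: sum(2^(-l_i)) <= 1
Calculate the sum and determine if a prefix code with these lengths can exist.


Sum = 2^(-2) + 2^(-3) + 2^(-7)
    = 0.25 + 0.125 + 0.0078125
    = 49/128 = 0.3828125
Since 0.3828125 <= 1, Kraft's inequality IS satisfied.
A prefix code with these lengths CAN exist.

Kraft sum = 0.3828125. Satisfied.


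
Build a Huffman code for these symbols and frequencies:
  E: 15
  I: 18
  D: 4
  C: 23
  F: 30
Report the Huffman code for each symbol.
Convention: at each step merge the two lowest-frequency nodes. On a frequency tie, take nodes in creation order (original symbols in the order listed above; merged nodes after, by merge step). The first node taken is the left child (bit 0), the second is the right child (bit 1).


Huffman tree construction:
Step 1: Merge D(4) + E(15) = 19
Step 2: Merge I(18) + (D+E)(19) = 37
Step 3: Merge C(23) + F(30) = 53
Step 4: Merge (I+(D+E))(37) + (C+F)(53) = 90
Read each symbol's code off the tree from the root (left child = 0, right child = 1).

Codes:
  E: 011 (length 3)
  I: 00 (length 2)
  D: 010 (length 3)
  C: 10 (length 2)
  F: 11 (length 2)
Average code length: 199/90 = 2.2111 bits/symbol


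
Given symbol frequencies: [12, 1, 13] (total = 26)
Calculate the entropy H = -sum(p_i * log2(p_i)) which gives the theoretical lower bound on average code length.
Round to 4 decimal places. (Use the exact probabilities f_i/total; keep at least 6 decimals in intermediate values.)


Per-symbol terms -p_i * log2(p_i) with p_i = f_i/26:
  p = 12/26 = 0.461538: log2(p) = -1.115477, -p*log2(p) = 0.514836
  p = 1/26 = 0.038462: log2(p) = -4.700440, -p*log2(p) = 0.180786
  p = 13/26 = 0.500000: log2(p) = -1.000000, -p*log2(p) = 0.500000
H = 0.514836 + 0.180786 + 0.500000 = 1.195622

H = 1.1956 bits/symbol


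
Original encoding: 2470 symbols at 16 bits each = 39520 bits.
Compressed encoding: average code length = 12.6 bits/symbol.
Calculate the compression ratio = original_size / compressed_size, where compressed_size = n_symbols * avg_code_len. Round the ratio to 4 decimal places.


original_size = n_symbols * orig_bits = 2470 * 16 = 39520 bits
compressed_size = n_symbols * avg_code_len = 2470 * 12.6 = 31122.0 bits
ratio = original_size / compressed_size = 39520 / 31122.0 = 1.2698

Compression ratio = 1.2698


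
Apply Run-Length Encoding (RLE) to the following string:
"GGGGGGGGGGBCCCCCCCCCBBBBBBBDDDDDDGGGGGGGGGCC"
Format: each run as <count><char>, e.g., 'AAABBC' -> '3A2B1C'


Scanning runs left to right:
  i=0: run of 'G' x 10 -> '10G'
  i=10: run of 'B' x 1 -> '1B'
  i=11: run of 'C' x 9 -> '9C'
  i=20: run of 'B' x 7 -> '7B'
  i=27: run of 'D' x 6 -> '6D'
  i=33: run of 'G' x 9 -> '9G'
  i=42: run of 'C' x 2 -> '2C'

RLE = 10G1B9C7B6D9G2C


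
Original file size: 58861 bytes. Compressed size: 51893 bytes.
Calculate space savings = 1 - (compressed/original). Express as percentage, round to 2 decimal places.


ratio = compressed/original = 51893/58861 = 0.881619
savings = 1 - ratio = 1 - 0.881619 = 0.118381
as a percentage: 0.118381 * 100 = 11.84%

Space savings = 1 - 51893/58861 = 11.84%


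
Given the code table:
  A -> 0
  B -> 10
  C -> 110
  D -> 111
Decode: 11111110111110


Decoding:
111 -> D
111 -> D
10 -> B
111 -> D
110 -> C


Result: DDBDC


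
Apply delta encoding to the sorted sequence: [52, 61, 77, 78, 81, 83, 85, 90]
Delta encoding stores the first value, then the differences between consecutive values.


First value: 52
Deltas:
  61 - 52 = 9
  77 - 61 = 16
  78 - 77 = 1
  81 - 78 = 3
  83 - 81 = 2
  85 - 83 = 2
  90 - 85 = 5


Delta encoded: [52, 9, 16, 1, 3, 2, 2, 5]


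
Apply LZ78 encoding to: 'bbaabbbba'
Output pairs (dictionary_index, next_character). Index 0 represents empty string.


LZ78 encoding steps:
Dictionary: {0: ''}
Step 1: w='' (idx 0), next='b' -> output (0, 'b'), add 'b' as idx 1
Step 2: w='b' (idx 1), next='a' -> output (1, 'a'), add 'ba' as idx 2
Step 3: w='' (idx 0), next='a' -> output (0, 'a'), add 'a' as idx 3
Step 4: w='b' (idx 1), next='b' -> output (1, 'b'), add 'bb' as idx 4
Step 5: w='bb' (idx 4), next='a' -> output (4, 'a'), add 'bba' as idx 5


Encoded: [(0, 'b'), (1, 'a'), (0, 'a'), (1, 'b'), (4, 'a')]


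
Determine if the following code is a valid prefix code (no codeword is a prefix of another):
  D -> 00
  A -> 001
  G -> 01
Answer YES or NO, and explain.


Checking each pair (does one codeword prefix another?):
  D='00' vs A='001': prefix -- VIOLATION

NO -- this is NOT a valid prefix code. D (00) is a prefix of A (001).


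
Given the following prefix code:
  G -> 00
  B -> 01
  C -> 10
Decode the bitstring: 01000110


Decoding step by step:
Bits 01 -> B
Bits 00 -> G
Bits 01 -> B
Bits 10 -> C


Decoded message: BGBC


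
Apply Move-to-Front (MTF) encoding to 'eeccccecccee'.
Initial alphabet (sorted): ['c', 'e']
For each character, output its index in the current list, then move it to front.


MTF encoding:
'e': index 1 in ['c', 'e'] -> ['e', 'c']
'e': index 0 in ['e', 'c'] -> ['e', 'c']
'c': index 1 in ['e', 'c'] -> ['c', 'e']
'c': index 0 in ['c', 'e'] -> ['c', 'e']
'c': index 0 in ['c', 'e'] -> ['c', 'e']
'c': index 0 in ['c', 'e'] -> ['c', 'e']
'e': index 1 in ['c', 'e'] -> ['e', 'c']
'c': index 1 in ['e', 'c'] -> ['c', 'e']
'c': index 0 in ['c', 'e'] -> ['c', 'e']
'c': index 0 in ['c', 'e'] -> ['c', 'e']
'e': index 1 in ['c', 'e'] -> ['e', 'c']
'e': index 0 in ['e', 'c'] -> ['e', 'c']


Output: [1, 0, 1, 0, 0, 0, 1, 1, 0, 0, 1, 0]


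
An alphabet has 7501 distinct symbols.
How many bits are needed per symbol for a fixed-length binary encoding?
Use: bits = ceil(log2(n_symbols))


log2(7501) = 12.8729
Bracket: 2^12 = 4096 < 7501 <= 2^13 = 8192
So ceil(log2(7501)) = 13

bits = ceil(log2(7501)) = ceil(12.8729) = 13 bits


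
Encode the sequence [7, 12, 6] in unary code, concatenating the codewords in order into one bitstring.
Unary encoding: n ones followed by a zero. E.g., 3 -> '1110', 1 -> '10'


Encode each number as n ones followed by a terminating 0:
  7 -> 11111110 (8 bits)
  12 -> 1111111111110 (13 bits)
  6 -> 1111110 (7 bits)
Total length = 8 + 13 + 7 = 28 bits.

Unary([7, 12, 6]) = 1111111011111111111101111110 (28 bits)


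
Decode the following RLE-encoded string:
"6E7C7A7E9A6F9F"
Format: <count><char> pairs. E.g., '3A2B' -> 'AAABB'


Expanding each <count><char> pair:
  6E -> 'EEEEEE'
  7C -> 'CCCCCCC'
  7A -> 'AAAAAAA'
  7E -> 'EEEEEEE'
  9A -> 'AAAAAAAAA'
  6F -> 'FFFFFF'
  9F -> 'FFFFFFFFF'

Decoded = EEEEEECCCCCCCAAAAAAAEEEEEEEAAAAAAAAAFFFFFFFFFFFFFFF


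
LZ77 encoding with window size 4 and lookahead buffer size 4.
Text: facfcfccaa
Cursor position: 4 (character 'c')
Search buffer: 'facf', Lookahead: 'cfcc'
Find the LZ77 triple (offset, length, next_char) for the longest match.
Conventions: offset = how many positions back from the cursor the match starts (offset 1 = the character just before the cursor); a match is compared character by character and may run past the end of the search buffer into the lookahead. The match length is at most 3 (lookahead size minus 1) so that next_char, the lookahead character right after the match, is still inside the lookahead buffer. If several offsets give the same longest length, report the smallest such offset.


Try each offset into the search buffer:
  offset=1 (pos 3, char 'f'): match length 0
  offset=2 (pos 2, char 'c'): match length 3
  offset=3 (pos 1, char 'a'): match length 0
  offset=4 (pos 0, char 'f'): match length 0
Longest match has length 3 at offset 2.
next_char = character at position 4 + 3 = 7 -> 'c'

Best match: offset=2, length=3 (matching 'cfc' starting at position 2)
LZ77 triple: (2, 3, 'c')


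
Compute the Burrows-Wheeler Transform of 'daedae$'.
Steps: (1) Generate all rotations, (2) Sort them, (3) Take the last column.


Rotations (sorted):
  0: $daedae -> last char: e
  1: ae$daed -> last char: d
  2: aedae$d -> last char: d
  3: dae$dae -> last char: e
  4: daedae$ -> last char: $
  5: e$daeda -> last char: a
  6: edae$da -> last char: a


BWT = edde$aa


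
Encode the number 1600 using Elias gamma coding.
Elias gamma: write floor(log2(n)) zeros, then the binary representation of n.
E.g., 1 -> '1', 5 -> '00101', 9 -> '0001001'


num_bits = floor(log2(1600)) + 1 = 11
leading_zeros = num_bits - 1 = 10
binary(1600) = 11001000000

Elias gamma(1600) = '0000000000' + '11001000000' = 000000000011001000000 (21 bits)


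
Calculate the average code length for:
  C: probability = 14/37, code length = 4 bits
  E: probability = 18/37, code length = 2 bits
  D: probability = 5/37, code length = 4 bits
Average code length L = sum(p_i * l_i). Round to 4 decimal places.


Weighted contributions p_i * l_i:
  C: (14/37) * 4 = 56/37
  E: (18/37) * 2 = 36/37
  D: (5/37) * 4 = 20/37
Sum = (56 + 36 + 20)/37 = 112/37

L = 112/37 = 3.0270 bits/symbol


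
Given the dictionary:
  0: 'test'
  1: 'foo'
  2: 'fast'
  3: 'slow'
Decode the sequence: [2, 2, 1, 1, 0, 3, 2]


Look up each index in the dictionary:
  2 -> 'fast'
  2 -> 'fast'
  1 -> 'foo'
  1 -> 'foo'
  0 -> 'test'
  3 -> 'slow'
  2 -> 'fast'

Decoded: "fast fast foo foo test slow fast"


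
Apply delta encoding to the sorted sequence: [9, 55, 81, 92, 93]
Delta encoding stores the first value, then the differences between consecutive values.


First value: 9
Deltas:
  55 - 9 = 46
  81 - 55 = 26
  92 - 81 = 11
  93 - 92 = 1


Delta encoded: [9, 46, 26, 11, 1]


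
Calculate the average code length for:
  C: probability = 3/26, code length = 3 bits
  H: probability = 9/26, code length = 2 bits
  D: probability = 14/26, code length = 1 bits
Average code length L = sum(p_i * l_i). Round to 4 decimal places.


Weighted contributions p_i * l_i:
  C: (3/26) * 3 = 9/26
  H: (9/26) * 2 = 18/26
  D: (14/26) * 1 = 14/26
Sum = (9 + 18 + 14)/26 = 41/26

L = 41/26 = 1.5769 bits/symbol


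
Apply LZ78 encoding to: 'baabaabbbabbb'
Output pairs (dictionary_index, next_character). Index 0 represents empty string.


LZ78 encoding steps:
Dictionary: {0: ''}
Step 1: w='' (idx 0), next='b' -> output (0, 'b'), add 'b' as idx 1
Step 2: w='' (idx 0), next='a' -> output (0, 'a'), add 'a' as idx 2
Step 3: w='a' (idx 2), next='b' -> output (2, 'b'), add 'ab' as idx 3
Step 4: w='a' (idx 2), next='a' -> output (2, 'a'), add 'aa' as idx 4
Step 5: w='b' (idx 1), next='b' -> output (1, 'b'), add 'bb' as idx 5
Step 6: w='b' (idx 1), next='a' -> output (1, 'a'), add 'ba' as idx 6
Step 7: w='bb' (idx 5), next='b' -> output (5, 'b'), add 'bbb' as idx 7


Encoded: [(0, 'b'), (0, 'a'), (2, 'b'), (2, 'a'), (1, 'b'), (1, 'a'), (5, 'b')]


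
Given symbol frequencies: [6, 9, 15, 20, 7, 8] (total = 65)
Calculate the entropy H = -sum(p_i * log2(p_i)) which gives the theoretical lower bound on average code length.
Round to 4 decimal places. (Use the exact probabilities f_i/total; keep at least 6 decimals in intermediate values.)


Per-symbol terms -p_i * log2(p_i) with p_i = f_i/65:
  p = 6/65 = 0.092308: log2(p) = -3.437405, -p*log2(p) = 0.317299
  p = 9/65 = 0.138462: log2(p) = -2.852443, -p*log2(p) = 0.394954
  p = 15/65 = 0.230769: log2(p) = -2.115477, -p*log2(p) = 0.488187
  p = 20/65 = 0.307692: log2(p) = -1.700440, -p*log2(p) = 0.523212
  p = 7/65 = 0.107692: log2(p) = -3.215013, -p*log2(p) = 0.346232
  p = 8/65 = 0.123077: log2(p) = -3.022368, -p*log2(p) = 0.371984
H = 0.317299 + 0.394954 + 0.488187 + 0.523212 + 0.346232 + 0.371984 = 2.441868

H = 2.4419 bits/symbol


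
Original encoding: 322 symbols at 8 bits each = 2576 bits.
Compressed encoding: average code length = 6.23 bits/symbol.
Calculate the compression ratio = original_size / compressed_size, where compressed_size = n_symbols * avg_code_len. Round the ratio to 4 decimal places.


original_size = n_symbols * orig_bits = 322 * 8 = 2576 bits
compressed_size = n_symbols * avg_code_len = 322 * 6.23 = 2006.06 bits
ratio = original_size / compressed_size = 2576 / 2006.06 = 1.2841

Compression ratio = 1.2841


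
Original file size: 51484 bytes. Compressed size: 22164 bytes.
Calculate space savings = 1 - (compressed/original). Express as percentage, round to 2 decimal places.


ratio = compressed/original = 22164/51484 = 0.430503
savings = 1 - ratio = 1 - 0.430503 = 0.569497
as a percentage: 0.569497 * 100 = 56.95%

Space savings = 1 - 22164/51484 = 56.95%


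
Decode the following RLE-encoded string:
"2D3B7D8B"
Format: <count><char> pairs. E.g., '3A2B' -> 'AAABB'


Expanding each <count><char> pair:
  2D -> 'DD'
  3B -> 'BBB'
  7D -> 'DDDDDDD'
  8B -> 'BBBBBBBB'

Decoded = DDBBBDDDDDDDBBBBBBBB


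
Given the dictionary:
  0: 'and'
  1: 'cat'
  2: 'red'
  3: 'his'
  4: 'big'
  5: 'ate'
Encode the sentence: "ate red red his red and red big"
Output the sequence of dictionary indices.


Look up each word in the dictionary:
  'ate' -> 5
  'red' -> 2
  'red' -> 2
  'his' -> 3
  'red' -> 2
  'and' -> 0
  'red' -> 2
  'big' -> 4

Encoded: [5, 2, 2, 3, 2, 0, 2, 4]


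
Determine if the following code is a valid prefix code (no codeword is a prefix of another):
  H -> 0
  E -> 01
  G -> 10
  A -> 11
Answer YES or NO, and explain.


Checking each pair (does one codeword prefix another?):
  H='0' vs E='01': prefix -- VIOLATION

NO -- this is NOT a valid prefix code. H (0) is a prefix of E (01).


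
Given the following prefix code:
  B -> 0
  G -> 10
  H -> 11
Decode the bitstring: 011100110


Decoding step by step:
Bits 0 -> B
Bits 11 -> H
Bits 10 -> G
Bits 0 -> B
Bits 11 -> H
Bits 0 -> B


Decoded message: BHGBHB


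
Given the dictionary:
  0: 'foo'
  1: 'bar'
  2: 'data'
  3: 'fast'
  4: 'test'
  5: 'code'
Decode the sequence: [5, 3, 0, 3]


Look up each index in the dictionary:
  5 -> 'code'
  3 -> 'fast'
  0 -> 'foo'
  3 -> 'fast'

Decoded: "code fast foo fast"


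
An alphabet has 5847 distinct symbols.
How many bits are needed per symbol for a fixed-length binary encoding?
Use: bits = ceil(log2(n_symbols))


log2(5847) = 12.5135
Bracket: 2^12 = 4096 < 5847 <= 2^13 = 8192
So ceil(log2(5847)) = 13

bits = ceil(log2(5847)) = ceil(12.5135) = 13 bits


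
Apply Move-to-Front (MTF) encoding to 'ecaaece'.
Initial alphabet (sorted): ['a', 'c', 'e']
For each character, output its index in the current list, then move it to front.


MTF encoding:
'e': index 2 in ['a', 'c', 'e'] -> ['e', 'a', 'c']
'c': index 2 in ['e', 'a', 'c'] -> ['c', 'e', 'a']
'a': index 2 in ['c', 'e', 'a'] -> ['a', 'c', 'e']
'a': index 0 in ['a', 'c', 'e'] -> ['a', 'c', 'e']
'e': index 2 in ['a', 'c', 'e'] -> ['e', 'a', 'c']
'c': index 2 in ['e', 'a', 'c'] -> ['c', 'e', 'a']
'e': index 1 in ['c', 'e', 'a'] -> ['e', 'c', 'a']


Output: [2, 2, 2, 0, 2, 2, 1]


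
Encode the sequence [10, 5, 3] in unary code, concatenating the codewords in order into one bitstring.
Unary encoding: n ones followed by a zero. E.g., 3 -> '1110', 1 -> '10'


Encode each number as n ones followed by a terminating 0:
  10 -> 11111111110 (11 bits)
  5 -> 111110 (6 bits)
  3 -> 1110 (4 bits)
Total length = 11 + 6 + 4 = 21 bits.

Unary([10, 5, 3]) = 111111111101111101110 (21 bits)


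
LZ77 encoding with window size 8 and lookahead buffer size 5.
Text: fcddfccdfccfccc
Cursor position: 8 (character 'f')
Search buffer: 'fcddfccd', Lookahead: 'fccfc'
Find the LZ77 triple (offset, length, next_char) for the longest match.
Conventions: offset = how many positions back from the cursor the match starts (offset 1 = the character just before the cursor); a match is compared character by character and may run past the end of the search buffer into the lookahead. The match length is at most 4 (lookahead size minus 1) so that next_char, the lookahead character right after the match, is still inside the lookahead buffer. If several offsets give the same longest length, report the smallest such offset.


Try each offset into the search buffer:
  offset=1 (pos 7, char 'd'): match length 0
  offset=2 (pos 6, char 'c'): match length 0
  offset=3 (pos 5, char 'c'): match length 0
  offset=4 (pos 4, char 'f'): match length 3
  offset=5 (pos 3, char 'd'): match length 0
  offset=6 (pos 2, char 'd'): match length 0
  offset=7 (pos 1, char 'c'): match length 0
  offset=8 (pos 0, char 'f'): match length 2
Longest match has length 3 at offset 4.
next_char = character at position 8 + 3 = 11 -> 'f'

Best match: offset=4, length=3 (matching 'fcc' starting at position 4)
LZ77 triple: (4, 3, 'f')


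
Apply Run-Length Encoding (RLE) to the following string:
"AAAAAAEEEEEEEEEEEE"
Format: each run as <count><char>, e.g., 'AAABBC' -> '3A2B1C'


Scanning runs left to right:
  i=0: run of 'A' x 6 -> '6A'
  i=6: run of 'E' x 12 -> '12E'

RLE = 6A12E


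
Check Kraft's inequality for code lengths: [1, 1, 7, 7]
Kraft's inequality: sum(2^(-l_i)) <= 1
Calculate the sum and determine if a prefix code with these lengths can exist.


Sum = 2^(-1) + 2^(-1) + 2^(-7) + 2^(-7)
    = 0.5 + 0.5 + 0.0078125 + 0.0078125
    = 130/128 = 1.015625
Since 1.015625 > 1, Kraft's inequality is NOT satisfied.
A prefix code with these lengths CANNOT exist.

Kraft sum = 1.015625. Not satisfied.


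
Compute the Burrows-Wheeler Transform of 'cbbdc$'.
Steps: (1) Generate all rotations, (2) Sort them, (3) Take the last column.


Rotations (sorted):
  0: $cbbdc -> last char: c
  1: bbdc$c -> last char: c
  2: bdc$cb -> last char: b
  3: c$cbbd -> last char: d
  4: cbbdc$ -> last char: $
  5: dc$cbb -> last char: b


BWT = ccbd$b


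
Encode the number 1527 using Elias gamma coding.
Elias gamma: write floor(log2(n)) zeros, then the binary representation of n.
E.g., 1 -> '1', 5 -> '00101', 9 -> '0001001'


num_bits = floor(log2(1527)) + 1 = 11
leading_zeros = num_bits - 1 = 10
binary(1527) = 10111110111

Elias gamma(1527) = '0000000000' + '10111110111' = 000000000010111110111 (21 bits)


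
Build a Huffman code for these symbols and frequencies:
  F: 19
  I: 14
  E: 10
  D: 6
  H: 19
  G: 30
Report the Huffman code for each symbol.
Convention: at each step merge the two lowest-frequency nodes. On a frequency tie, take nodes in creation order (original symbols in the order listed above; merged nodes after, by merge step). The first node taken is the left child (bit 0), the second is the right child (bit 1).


Huffman tree construction:
Step 1: Merge D(6) + E(10) = 16
Step 2: Merge I(14) + (D+E)(16) = 30
Step 3: Merge F(19) + H(19) = 38
Step 4: Merge G(30) + (I+(D+E))(30) = 60
Step 5: Merge (F+H)(38) + (G+(I+(D+E)))(60) = 98
Read each symbol's code off the tree from the root (left child = 0, right child = 1).

Codes:
  F: 00 (length 2)
  I: 110 (length 3)
  E: 1111 (length 4)
  D: 1110 (length 4)
  H: 01 (length 2)
  G: 10 (length 2)
Average code length: 242/98 = 2.4694 bits/symbol


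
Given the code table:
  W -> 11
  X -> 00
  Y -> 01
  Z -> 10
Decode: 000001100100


Decoding:
00 -> X
00 -> X
01 -> Y
10 -> Z
01 -> Y
00 -> X


Result: XXYZYX


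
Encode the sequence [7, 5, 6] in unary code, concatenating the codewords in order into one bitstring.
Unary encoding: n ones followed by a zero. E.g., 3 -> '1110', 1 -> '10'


Encode each number as n ones followed by a terminating 0:
  7 -> 11111110 (8 bits)
  5 -> 111110 (6 bits)
  6 -> 1111110 (7 bits)
Total length = 8 + 6 + 7 = 21 bits.

Unary([7, 5, 6]) = 111111101111101111110 (21 bits)


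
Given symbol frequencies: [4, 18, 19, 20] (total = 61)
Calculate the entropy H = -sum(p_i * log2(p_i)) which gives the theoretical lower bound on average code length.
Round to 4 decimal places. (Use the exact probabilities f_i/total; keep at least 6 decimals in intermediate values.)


Per-symbol terms -p_i * log2(p_i) with p_i = f_i/61:
  p = 4/61 = 0.065574: log2(p) = -3.930737, -p*log2(p) = 0.257753
  p = 18/61 = 0.295082: log2(p) = -1.760812, -p*log2(p) = 0.519584
  p = 19/61 = 0.311475: log2(p) = -1.682810, -p*log2(p) = 0.524154
  p = 20/61 = 0.327869: log2(p) = -1.608809, -p*log2(p) = 0.527478
H = 0.257753 + 0.519584 + 0.524154 + 0.527478 = 1.828969

H = 1.829 bits/symbol


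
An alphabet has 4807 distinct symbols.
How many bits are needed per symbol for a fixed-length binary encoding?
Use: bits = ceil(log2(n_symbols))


log2(4807) = 12.2309
Bracket: 2^12 = 4096 < 4807 <= 2^13 = 8192
So ceil(log2(4807)) = 13

bits = ceil(log2(4807)) = ceil(12.2309) = 13 bits


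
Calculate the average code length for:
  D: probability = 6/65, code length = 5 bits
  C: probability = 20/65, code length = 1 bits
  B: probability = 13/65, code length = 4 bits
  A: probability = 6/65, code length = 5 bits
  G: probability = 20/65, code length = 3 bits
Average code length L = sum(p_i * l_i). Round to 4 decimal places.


Weighted contributions p_i * l_i:
  D: (6/65) * 5 = 30/65
  C: (20/65) * 1 = 20/65
  B: (13/65) * 4 = 52/65
  A: (6/65) * 5 = 30/65
  G: (20/65) * 3 = 60/65
Sum = (30 + 20 + 52 + 30 + 60)/65 = 192/65

L = 192/65 = 2.9538 bits/symbol


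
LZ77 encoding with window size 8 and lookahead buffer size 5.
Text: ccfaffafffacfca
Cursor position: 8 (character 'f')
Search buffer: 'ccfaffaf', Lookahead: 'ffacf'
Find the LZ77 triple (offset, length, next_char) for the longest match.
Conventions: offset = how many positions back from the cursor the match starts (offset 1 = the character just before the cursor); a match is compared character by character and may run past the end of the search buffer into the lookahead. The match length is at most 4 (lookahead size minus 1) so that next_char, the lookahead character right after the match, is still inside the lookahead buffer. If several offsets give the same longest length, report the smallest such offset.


Try each offset into the search buffer:
  offset=1 (pos 7, char 'f'): match length 2
  offset=2 (pos 6, char 'a'): match length 0
  offset=3 (pos 5, char 'f'): match length 1
  offset=4 (pos 4, char 'f'): match length 3
  offset=5 (pos 3, char 'a'): match length 0
  offset=6 (pos 2, char 'f'): match length 1
  offset=7 (pos 1, char 'c'): match length 0
  offset=8 (pos 0, char 'c'): match length 0
Longest match has length 3 at offset 4.
next_char = character at position 8 + 3 = 11 -> 'c'

Best match: offset=4, length=3 (matching 'ffa' starting at position 4)
LZ77 triple: (4, 3, 'c')


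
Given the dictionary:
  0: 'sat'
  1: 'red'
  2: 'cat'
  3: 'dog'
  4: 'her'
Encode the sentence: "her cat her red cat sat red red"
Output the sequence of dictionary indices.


Look up each word in the dictionary:
  'her' -> 4
  'cat' -> 2
  'her' -> 4
  'red' -> 1
  'cat' -> 2
  'sat' -> 0
  'red' -> 1
  'red' -> 1

Encoded: [4, 2, 4, 1, 2, 0, 1, 1]


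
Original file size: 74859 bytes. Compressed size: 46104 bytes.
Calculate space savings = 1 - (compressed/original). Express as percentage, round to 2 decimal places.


ratio = compressed/original = 46104/74859 = 0.615878
savings = 1 - ratio = 1 - 0.615878 = 0.384122
as a percentage: 0.384122 * 100 = 38.41%

Space savings = 1 - 46104/74859 = 38.41%


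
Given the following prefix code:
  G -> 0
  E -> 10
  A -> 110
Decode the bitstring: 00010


Decoding step by step:
Bits 0 -> G
Bits 0 -> G
Bits 0 -> G
Bits 10 -> E


Decoded message: GGGE


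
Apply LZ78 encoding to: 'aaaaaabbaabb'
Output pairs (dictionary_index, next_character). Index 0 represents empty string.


LZ78 encoding steps:
Dictionary: {0: ''}
Step 1: w='' (idx 0), next='a' -> output (0, 'a'), add 'a' as idx 1
Step 2: w='a' (idx 1), next='a' -> output (1, 'a'), add 'aa' as idx 2
Step 3: w='aa' (idx 2), next='a' -> output (2, 'a'), add 'aaa' as idx 3
Step 4: w='' (idx 0), next='b' -> output (0, 'b'), add 'b' as idx 4
Step 5: w='b' (idx 4), next='a' -> output (4, 'a'), add 'ba' as idx 5
Step 6: w='a' (idx 1), next='b' -> output (1, 'b'), add 'ab' as idx 6
Step 7: w='b' (idx 4), end of input -> output (4, '')


Encoded: [(0, 'a'), (1, 'a'), (2, 'a'), (0, 'b'), (4, 'a'), (1, 'b'), (4, '')]


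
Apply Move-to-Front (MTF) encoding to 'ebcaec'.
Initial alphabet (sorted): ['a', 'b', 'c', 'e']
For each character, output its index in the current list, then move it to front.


MTF encoding:
'e': index 3 in ['a', 'b', 'c', 'e'] -> ['e', 'a', 'b', 'c']
'b': index 2 in ['e', 'a', 'b', 'c'] -> ['b', 'e', 'a', 'c']
'c': index 3 in ['b', 'e', 'a', 'c'] -> ['c', 'b', 'e', 'a']
'a': index 3 in ['c', 'b', 'e', 'a'] -> ['a', 'c', 'b', 'e']
'e': index 3 in ['a', 'c', 'b', 'e'] -> ['e', 'a', 'c', 'b']
'c': index 2 in ['e', 'a', 'c', 'b'] -> ['c', 'e', 'a', 'b']


Output: [3, 2, 3, 3, 3, 2]


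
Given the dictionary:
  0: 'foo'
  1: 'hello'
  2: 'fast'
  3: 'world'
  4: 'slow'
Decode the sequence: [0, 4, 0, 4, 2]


Look up each index in the dictionary:
  0 -> 'foo'
  4 -> 'slow'
  0 -> 'foo'
  4 -> 'slow'
  2 -> 'fast'

Decoded: "foo slow foo slow fast"


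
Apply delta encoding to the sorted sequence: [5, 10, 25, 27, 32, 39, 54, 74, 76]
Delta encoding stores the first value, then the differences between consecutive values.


First value: 5
Deltas:
  10 - 5 = 5
  25 - 10 = 15
  27 - 25 = 2
  32 - 27 = 5
  39 - 32 = 7
  54 - 39 = 15
  74 - 54 = 20
  76 - 74 = 2


Delta encoded: [5, 5, 15, 2, 5, 7, 15, 20, 2]


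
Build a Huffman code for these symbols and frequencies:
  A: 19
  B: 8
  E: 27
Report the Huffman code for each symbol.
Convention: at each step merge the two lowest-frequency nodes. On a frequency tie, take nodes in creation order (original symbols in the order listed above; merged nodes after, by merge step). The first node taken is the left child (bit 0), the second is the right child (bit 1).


Huffman tree construction:
Step 1: Merge B(8) + A(19) = 27
Step 2: Merge E(27) + (B+A)(27) = 54
Read each symbol's code off the tree from the root (left child = 0, right child = 1).

Codes:
  A: 11 (length 2)
  B: 10 (length 2)
  E: 0 (length 1)
Average code length: 81/54 = 1.5000 bits/symbol


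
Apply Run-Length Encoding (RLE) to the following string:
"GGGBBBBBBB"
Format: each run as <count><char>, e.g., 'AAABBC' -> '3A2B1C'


Scanning runs left to right:
  i=0: run of 'G' x 3 -> '3G'
  i=3: run of 'B' x 7 -> '7B'

RLE = 3G7B


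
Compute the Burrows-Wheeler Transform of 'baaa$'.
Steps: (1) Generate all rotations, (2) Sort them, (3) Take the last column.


Rotations (sorted):
  0: $baaa -> last char: a
  1: a$baa -> last char: a
  2: aa$ba -> last char: a
  3: aaa$b -> last char: b
  4: baaa$ -> last char: $


BWT = aaab$


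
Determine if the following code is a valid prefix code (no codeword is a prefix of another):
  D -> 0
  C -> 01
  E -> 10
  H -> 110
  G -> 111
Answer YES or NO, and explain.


Checking each pair (does one codeword prefix another?):
  D='0' vs C='01': prefix -- VIOLATION

NO -- this is NOT a valid prefix code. D (0) is a prefix of C (01).


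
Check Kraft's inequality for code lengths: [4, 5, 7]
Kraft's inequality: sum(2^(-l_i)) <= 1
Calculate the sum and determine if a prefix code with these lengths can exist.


Sum = 2^(-4) + 2^(-5) + 2^(-7)
    = 0.0625 + 0.03125 + 0.0078125
    = 13/128 = 0.1015625
Since 0.1015625 <= 1, Kraft's inequality IS satisfied.
A prefix code with these lengths CAN exist.

Kraft sum = 0.1015625. Satisfied.


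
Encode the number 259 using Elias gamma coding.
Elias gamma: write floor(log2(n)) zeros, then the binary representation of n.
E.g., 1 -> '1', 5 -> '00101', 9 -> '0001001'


num_bits = floor(log2(259)) + 1 = 9
leading_zeros = num_bits - 1 = 8
binary(259) = 100000011

Elias gamma(259) = '00000000' + '100000011' = 00000000100000011 (17 bits)


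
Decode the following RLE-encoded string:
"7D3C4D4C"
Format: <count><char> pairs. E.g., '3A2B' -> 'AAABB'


Expanding each <count><char> pair:
  7D -> 'DDDDDDD'
  3C -> 'CCC'
  4D -> 'DDDD'
  4C -> 'CCCC'

Decoded = DDDDDDDCCCDDDDCCCC


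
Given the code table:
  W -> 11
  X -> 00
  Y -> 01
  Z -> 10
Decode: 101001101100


Decoding:
10 -> Z
10 -> Z
01 -> Y
10 -> Z
11 -> W
00 -> X


Result: ZZYZWX


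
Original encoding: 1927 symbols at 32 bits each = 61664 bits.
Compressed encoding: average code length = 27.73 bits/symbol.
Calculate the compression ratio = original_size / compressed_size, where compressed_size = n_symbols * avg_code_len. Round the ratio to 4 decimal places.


original_size = n_symbols * orig_bits = 1927 * 32 = 61664 bits
compressed_size = n_symbols * avg_code_len = 1927 * 27.73 = 53435.71 bits
ratio = original_size / compressed_size = 61664 / 53435.71 = 1.154

Compression ratio = 1.154


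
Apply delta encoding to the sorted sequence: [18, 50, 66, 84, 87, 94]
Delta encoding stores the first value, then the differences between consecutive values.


First value: 18
Deltas:
  50 - 18 = 32
  66 - 50 = 16
  84 - 66 = 18
  87 - 84 = 3
  94 - 87 = 7


Delta encoded: [18, 32, 16, 18, 3, 7]


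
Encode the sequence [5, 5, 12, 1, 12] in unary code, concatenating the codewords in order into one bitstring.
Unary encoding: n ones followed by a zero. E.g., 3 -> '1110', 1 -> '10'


Encode each number as n ones followed by a terminating 0:
  5 -> 111110 (6 bits)
  5 -> 111110 (6 bits)
  12 -> 1111111111110 (13 bits)
  1 -> 10 (2 bits)
  12 -> 1111111111110 (13 bits)
Total length = 6 + 6 + 13 + 2 + 13 = 40 bits.

Unary([5, 5, 12, 1, 12]) = 1111101111101111111111110101111111111110 (40 bits)


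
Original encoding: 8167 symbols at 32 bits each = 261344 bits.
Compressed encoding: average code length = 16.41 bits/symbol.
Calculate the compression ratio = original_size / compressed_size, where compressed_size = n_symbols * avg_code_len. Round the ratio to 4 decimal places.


original_size = n_symbols * orig_bits = 8167 * 32 = 261344 bits
compressed_size = n_symbols * avg_code_len = 8167 * 16.41 = 134020.47 bits
ratio = original_size / compressed_size = 261344 / 134020.47 = 1.95

Compression ratio = 1.95


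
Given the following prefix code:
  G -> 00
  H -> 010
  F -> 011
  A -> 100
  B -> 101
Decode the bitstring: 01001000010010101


Decoding step by step:
Bits 010 -> H
Bits 010 -> H
Bits 00 -> G
Bits 010 -> H
Bits 010 -> H
Bits 101 -> B


Decoded message: HHGHHB


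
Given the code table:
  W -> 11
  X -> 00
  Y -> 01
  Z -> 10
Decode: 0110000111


Decoding:
01 -> Y
10 -> Z
00 -> X
01 -> Y
11 -> W


Result: YZXYW


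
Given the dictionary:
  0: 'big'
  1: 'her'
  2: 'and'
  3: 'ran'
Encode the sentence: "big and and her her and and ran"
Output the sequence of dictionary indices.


Look up each word in the dictionary:
  'big' -> 0
  'and' -> 2
  'and' -> 2
  'her' -> 1
  'her' -> 1
  'and' -> 2
  'and' -> 2
  'ran' -> 3

Encoded: [0, 2, 2, 1, 1, 2, 2, 3]


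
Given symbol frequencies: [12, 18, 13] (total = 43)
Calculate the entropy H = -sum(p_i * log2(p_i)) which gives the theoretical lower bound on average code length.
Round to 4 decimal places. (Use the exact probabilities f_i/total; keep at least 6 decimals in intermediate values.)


Per-symbol terms -p_i * log2(p_i) with p_i = f_i/43:
  p = 12/43 = 0.279070: log2(p) = -1.841302, -p*log2(p) = 0.513852
  p = 18/43 = 0.418605: log2(p) = -1.256340, -p*log2(p) = 0.525910
  p = 13/43 = 0.302326: log2(p) = -1.725825, -p*log2(p) = 0.521761
H = 0.513852 + 0.525910 + 0.521761 = 1.561523

H = 1.5615 bits/symbol


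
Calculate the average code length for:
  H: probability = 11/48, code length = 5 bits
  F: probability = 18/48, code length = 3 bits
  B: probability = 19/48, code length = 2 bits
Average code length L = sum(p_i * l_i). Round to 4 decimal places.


Weighted contributions p_i * l_i:
  H: (11/48) * 5 = 55/48
  F: (18/48) * 3 = 54/48
  B: (19/48) * 2 = 38/48
Sum = (55 + 54 + 38)/48 = 147/48

L = 147/48 = 3.0625 bits/symbol


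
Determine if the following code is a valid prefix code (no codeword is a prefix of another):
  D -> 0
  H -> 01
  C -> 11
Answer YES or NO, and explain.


Checking each pair (does one codeword prefix another?):
  D='0' vs H='01': prefix -- VIOLATION

NO -- this is NOT a valid prefix code. D (0) is a prefix of H (01).


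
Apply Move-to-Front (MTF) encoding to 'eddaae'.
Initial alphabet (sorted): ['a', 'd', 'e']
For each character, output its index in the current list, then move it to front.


MTF encoding:
'e': index 2 in ['a', 'd', 'e'] -> ['e', 'a', 'd']
'd': index 2 in ['e', 'a', 'd'] -> ['d', 'e', 'a']
'd': index 0 in ['d', 'e', 'a'] -> ['d', 'e', 'a']
'a': index 2 in ['d', 'e', 'a'] -> ['a', 'd', 'e']
'a': index 0 in ['a', 'd', 'e'] -> ['a', 'd', 'e']
'e': index 2 in ['a', 'd', 'e'] -> ['e', 'a', 'd']


Output: [2, 2, 0, 2, 0, 2]


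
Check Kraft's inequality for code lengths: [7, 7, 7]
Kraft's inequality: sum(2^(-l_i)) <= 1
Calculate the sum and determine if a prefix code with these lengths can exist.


Sum = 2^(-7) + 2^(-7) + 2^(-7)
    = 0.0078125 + 0.0078125 + 0.0078125
    = 3/128 = 0.0234375
Since 0.0234375 <= 1, Kraft's inequality IS satisfied.
A prefix code with these lengths CAN exist.

Kraft sum = 0.0234375. Satisfied.


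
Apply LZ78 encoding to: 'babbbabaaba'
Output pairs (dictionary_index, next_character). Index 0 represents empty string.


LZ78 encoding steps:
Dictionary: {0: ''}
Step 1: w='' (idx 0), next='b' -> output (0, 'b'), add 'b' as idx 1
Step 2: w='' (idx 0), next='a' -> output (0, 'a'), add 'a' as idx 2
Step 3: w='b' (idx 1), next='b' -> output (1, 'b'), add 'bb' as idx 3
Step 4: w='b' (idx 1), next='a' -> output (1, 'a'), add 'ba' as idx 4
Step 5: w='ba' (idx 4), next='a' -> output (4, 'a'), add 'baa' as idx 5
Step 6: w='ba' (idx 4), end of input -> output (4, '')


Encoded: [(0, 'b'), (0, 'a'), (1, 'b'), (1, 'a'), (4, 'a'), (4, '')]


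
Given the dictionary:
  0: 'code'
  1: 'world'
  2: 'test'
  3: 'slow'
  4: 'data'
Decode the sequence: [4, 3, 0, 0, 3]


Look up each index in the dictionary:
  4 -> 'data'
  3 -> 'slow'
  0 -> 'code'
  0 -> 'code'
  3 -> 'slow'

Decoded: "data slow code code slow"


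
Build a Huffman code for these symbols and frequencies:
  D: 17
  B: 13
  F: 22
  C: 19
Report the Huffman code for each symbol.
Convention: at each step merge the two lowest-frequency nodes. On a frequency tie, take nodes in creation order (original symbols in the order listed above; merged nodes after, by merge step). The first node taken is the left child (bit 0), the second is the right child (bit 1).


Huffman tree construction:
Step 1: Merge B(13) + D(17) = 30
Step 2: Merge C(19) + F(22) = 41
Step 3: Merge (B+D)(30) + (C+F)(41) = 71
Read each symbol's code off the tree from the root (left child = 0, right child = 1).

Codes:
  D: 01 (length 2)
  B: 00 (length 2)
  F: 11 (length 2)
  C: 10 (length 2)
Average code length: 142/71 = 2.0000 bits/symbol


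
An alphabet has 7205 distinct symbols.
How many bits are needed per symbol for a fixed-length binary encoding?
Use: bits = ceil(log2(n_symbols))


log2(7205) = 12.8148
Bracket: 2^12 = 4096 < 7205 <= 2^13 = 8192
So ceil(log2(7205)) = 13

bits = ceil(log2(7205)) = ceil(12.8148) = 13 bits


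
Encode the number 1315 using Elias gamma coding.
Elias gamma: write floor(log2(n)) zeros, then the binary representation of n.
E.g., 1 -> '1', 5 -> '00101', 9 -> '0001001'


num_bits = floor(log2(1315)) + 1 = 11
leading_zeros = num_bits - 1 = 10
binary(1315) = 10100100011

Elias gamma(1315) = '0000000000' + '10100100011' = 000000000010100100011 (21 bits)


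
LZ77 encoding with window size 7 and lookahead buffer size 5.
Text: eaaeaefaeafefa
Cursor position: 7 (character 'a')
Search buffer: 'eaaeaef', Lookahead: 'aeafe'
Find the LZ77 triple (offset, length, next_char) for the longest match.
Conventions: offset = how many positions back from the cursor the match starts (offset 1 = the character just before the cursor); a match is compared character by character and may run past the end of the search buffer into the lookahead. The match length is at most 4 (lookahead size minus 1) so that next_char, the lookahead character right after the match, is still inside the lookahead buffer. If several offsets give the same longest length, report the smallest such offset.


Try each offset into the search buffer:
  offset=1 (pos 6, char 'f'): match length 0
  offset=2 (pos 5, char 'e'): match length 0
  offset=3 (pos 4, char 'a'): match length 2
  offset=4 (pos 3, char 'e'): match length 0
  offset=5 (pos 2, char 'a'): match length 3
  offset=6 (pos 1, char 'a'): match length 1
  offset=7 (pos 0, char 'e'): match length 0
Longest match has length 3 at offset 5.
next_char = character at position 7 + 3 = 10 -> 'f'

Best match: offset=5, length=3 (matching 'aea' starting at position 2)
LZ77 triple: (5, 3, 'f')


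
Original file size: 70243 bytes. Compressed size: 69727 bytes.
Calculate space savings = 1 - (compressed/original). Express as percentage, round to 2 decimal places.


ratio = compressed/original = 69727/70243 = 0.992654
savings = 1 - ratio = 1 - 0.992654 = 0.007346
as a percentage: 0.007346 * 100 = 0.73%

Space savings = 1 - 69727/70243 = 0.73%


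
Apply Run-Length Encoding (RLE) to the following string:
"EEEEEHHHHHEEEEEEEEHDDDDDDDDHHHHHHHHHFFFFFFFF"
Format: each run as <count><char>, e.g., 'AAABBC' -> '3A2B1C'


Scanning runs left to right:
  i=0: run of 'E' x 5 -> '5E'
  i=5: run of 'H' x 5 -> '5H'
  i=10: run of 'E' x 8 -> '8E'
  i=18: run of 'H' x 1 -> '1H'
  i=19: run of 'D' x 8 -> '8D'
  i=27: run of 'H' x 9 -> '9H'
  i=36: run of 'F' x 8 -> '8F'

RLE = 5E5H8E1H8D9H8F


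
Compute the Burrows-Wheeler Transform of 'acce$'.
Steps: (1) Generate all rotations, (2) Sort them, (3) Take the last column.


Rotations (sorted):
  0: $acce -> last char: e
  1: acce$ -> last char: $
  2: cce$a -> last char: a
  3: ce$ac -> last char: c
  4: e$acc -> last char: c


BWT = e$acc


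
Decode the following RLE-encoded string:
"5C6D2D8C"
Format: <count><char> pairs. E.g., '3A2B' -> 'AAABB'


Expanding each <count><char> pair:
  5C -> 'CCCCC'
  6D -> 'DDDDDD'
  2D -> 'DD'
  8C -> 'CCCCCCCC'

Decoded = CCCCCDDDDDDDDCCCCCCCC


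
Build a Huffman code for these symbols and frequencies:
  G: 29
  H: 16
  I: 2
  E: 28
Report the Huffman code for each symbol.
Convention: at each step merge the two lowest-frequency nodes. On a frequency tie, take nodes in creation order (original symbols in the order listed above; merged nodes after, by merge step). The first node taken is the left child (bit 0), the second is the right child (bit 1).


Huffman tree construction:
Step 1: Merge I(2) + H(16) = 18
Step 2: Merge (I+H)(18) + E(28) = 46
Step 3: Merge G(29) + ((I+H)+E)(46) = 75
Read each symbol's code off the tree from the root (left child = 0, right child = 1).

Codes:
  G: 0 (length 1)
  H: 101 (length 3)
  I: 100 (length 3)
  E: 11 (length 2)
Average code length: 139/75 = 1.8533 bits/symbol


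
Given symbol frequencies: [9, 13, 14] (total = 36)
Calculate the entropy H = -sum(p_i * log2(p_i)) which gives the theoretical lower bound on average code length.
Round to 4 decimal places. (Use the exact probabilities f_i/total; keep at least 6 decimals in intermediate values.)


Per-symbol terms -p_i * log2(p_i) with p_i = f_i/36:
  p = 9/36 = 0.250000: log2(p) = -2.000000, -p*log2(p) = 0.500000
  p = 13/36 = 0.361111: log2(p) = -1.469485, -p*log2(p) = 0.530647
  p = 14/36 = 0.388889: log2(p) = -1.362570, -p*log2(p) = 0.529888
H = 0.500000 + 0.530647 + 0.529888 = 1.560535

H = 1.5605 bits/symbol


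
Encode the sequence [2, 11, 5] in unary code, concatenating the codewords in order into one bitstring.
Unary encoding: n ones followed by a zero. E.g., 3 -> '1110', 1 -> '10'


Encode each number as n ones followed by a terminating 0:
  2 -> 110 (3 bits)
  11 -> 111111111110 (12 bits)
  5 -> 111110 (6 bits)
Total length = 3 + 12 + 6 = 21 bits.

Unary([2, 11, 5]) = 110111111111110111110 (21 bits)


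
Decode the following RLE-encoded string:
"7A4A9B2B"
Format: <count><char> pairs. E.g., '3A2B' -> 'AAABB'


Expanding each <count><char> pair:
  7A -> 'AAAAAAA'
  4A -> 'AAAA'
  9B -> 'BBBBBBBBB'
  2B -> 'BB'

Decoded = AAAAAAAAAAABBBBBBBBBBB


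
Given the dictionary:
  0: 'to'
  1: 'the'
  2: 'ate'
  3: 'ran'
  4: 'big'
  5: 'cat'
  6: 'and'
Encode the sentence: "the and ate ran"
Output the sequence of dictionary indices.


Look up each word in the dictionary:
  'the' -> 1
  'and' -> 6
  'ate' -> 2
  'ran' -> 3

Encoded: [1, 6, 2, 3]


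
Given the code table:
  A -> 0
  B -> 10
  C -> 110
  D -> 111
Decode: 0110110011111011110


Decoding:
0 -> A
110 -> C
110 -> C
0 -> A
111 -> D
110 -> C
111 -> D
10 -> B


Result: ACCADCDB
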